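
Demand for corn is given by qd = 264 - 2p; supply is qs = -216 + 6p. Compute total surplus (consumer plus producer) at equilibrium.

Total surplus = 6912

Equilibrium: 264 - 2p = -216 + 6p gives p* = 60, q* = 144.
Demand choke price: p = 132; supply starts at p = 36.
CS = ½(132 − 60)(144) = 5184; PS = ½(60 − 36)(144) = 1728.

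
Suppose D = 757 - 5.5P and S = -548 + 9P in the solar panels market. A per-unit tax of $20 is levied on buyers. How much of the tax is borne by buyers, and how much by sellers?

Buyers bear 360/29, sellers bear 220/29

Pre-tax equilibrium: P* = 90, Q* = 262.
Tax on buyers shifts demand to D = 757 − 5.5(P + 20) = 647 - 5.5P.
647 - 5.5P = -548 + 9P gives seller price Ps = 2390/29; buyers pay Pb = 2390/29 + 20 = 2970/29.
New quantity: Q = 757 − 5.5(2970/29) = 5618/29.
Buyer burden = 2970/29 − 90 = 360/29; seller burden = 90 − 2390/29 = 220/29.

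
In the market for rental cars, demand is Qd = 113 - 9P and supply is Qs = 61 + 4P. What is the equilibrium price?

Set Qd = Qs: 113 - 9P = 61 + 4P.
52 = 13P, so P* = 4.
Q* = 113 − 9(4) = 77.

P* = 4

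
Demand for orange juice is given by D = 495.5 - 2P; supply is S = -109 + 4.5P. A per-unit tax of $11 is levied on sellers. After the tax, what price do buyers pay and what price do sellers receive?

Buyers pay 1308/13, sellers receive 1165/13

Pre-tax equilibrium: P* = 93, Q* = 309.5.
Tax on sellers shifts supply to S = -109 + 4.5(P − 11) = -158.5 + 4.5P.
495.5 - 2P = -158.5 + 4.5P gives buyer price Pb = 1308/13; sellers receive Ps = 1308/13 − 11 = 1165/13.
New quantity: Q = 495.5 − 2(1308/13) = 7651/26.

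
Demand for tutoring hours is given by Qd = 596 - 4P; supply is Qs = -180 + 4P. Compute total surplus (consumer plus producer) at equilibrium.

Total surplus = 10816

Equilibrium: 596 - 4P = -180 + 4P gives P* = 97, Q* = 208.
Demand choke price: P = 149; supply starts at P = 45.
CS = ½(149 − 97)(208) = 5408; PS = ½(97 − 45)(208) = 5408.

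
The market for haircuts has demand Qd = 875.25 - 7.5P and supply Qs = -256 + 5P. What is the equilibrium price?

Set Qd = Qs: 875.25 - 7.5P = -256 + 5P.
1131.25 = 12.5P, so P* = 90.5.
Q* = 875.25 − 7.5(90.5) = 196.5.

P* = 90.5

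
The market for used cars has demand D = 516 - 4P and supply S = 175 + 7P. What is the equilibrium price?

P* = 31

Set D = S: 516 - 4P = 175 + 7P.
341 = 11P, so P* = 31.
Q* = 516 − 4(31) = 392.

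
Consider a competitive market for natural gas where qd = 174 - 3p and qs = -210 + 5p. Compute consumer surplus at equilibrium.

Equilibrium: 174 - 3p = -210 + 5p gives p* = 48, q* = 30.
Demand choke price (qd = 0): p = 58.
CS = ½(58 − 48)(30) = 150.

Consumer surplus = 150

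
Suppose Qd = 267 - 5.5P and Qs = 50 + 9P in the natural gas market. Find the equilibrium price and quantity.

P* = 434/29, Q* = 5356/29

Set Qd = Qs: 267 - 5.5P = 50 + 9P.
217 = 14.5P, so P* = 434/29.
Q* = 267 − 5.5(434/29) = 5356/29.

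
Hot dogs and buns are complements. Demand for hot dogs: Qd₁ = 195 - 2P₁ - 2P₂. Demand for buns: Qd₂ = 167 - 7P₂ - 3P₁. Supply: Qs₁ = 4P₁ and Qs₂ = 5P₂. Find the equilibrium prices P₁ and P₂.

P₁ = 1003/33, P₂ = 139/22

Market 1: 195 - 2P₁ - 2P₂ = 4P₁ → 6P₁ + 2P₂ = 195.
Market 2: 12P₂ + 3P₁ = 167.
Eliminating P₂: 12×(1) − 2×(2) gives 66P₁ = 2006, so P₁ = 1003/33.
Back-substitute into (2): P₂ = (167 − 3×1003/33) / 12 = 139/22.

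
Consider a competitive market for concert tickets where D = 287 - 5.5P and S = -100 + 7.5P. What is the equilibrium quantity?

Q* = 3205/26

Set D = S: 287 - 5.5P = -100 + 7.5P.
387 = 13P, so P* = 387/13.
Q* = 287 − 5.5(387/13) = 3205/26.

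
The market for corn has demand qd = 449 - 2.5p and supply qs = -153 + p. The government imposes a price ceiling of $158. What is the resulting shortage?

Shortage = 49

Equilibrium price would be p* = 172, so the ceiling at 158 binds.
At p = 158: qd = 449 − 2.5(158) = 54, qs = -153 + 1(158) = 5.
Shortage = 54 − 5 = 49.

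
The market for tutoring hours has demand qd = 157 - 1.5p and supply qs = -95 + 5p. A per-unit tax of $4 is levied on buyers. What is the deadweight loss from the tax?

Deadweight loss = 120/13

Pre-tax equilibrium: p* = 504/13, q* = 1285/13.
Tax on buyers shifts demand to qd = 157 − 1.5(p + 4) = 151 - 1.5p.
151 - 1.5p = -95 + 5p gives seller price ps = 492/13; buyers pay pb = 492/13 + 4 = 544/13.
New quantity: q = 157 − 1.5(544/13) = 1225/13.
DWL = ½ × 4 × (1285/13 − 1225/13) = 120/13.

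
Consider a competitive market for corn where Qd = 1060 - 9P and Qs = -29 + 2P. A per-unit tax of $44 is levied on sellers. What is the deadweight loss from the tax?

Pre-tax equilibrium: P* = 99, Q* = 169.
Tax on sellers shifts supply to Qs = -29 + 2(P − 44) = -117 + 2P.
1060 - 9P = -117 + 2P gives buyer price Pb = 107; sellers receive Ps = 107 − 44 = 63.
New quantity: Q = 1060 − 9(107) = 97.
DWL = ½ × 44 × (169 − 97) = 1584.

Deadweight loss = 1584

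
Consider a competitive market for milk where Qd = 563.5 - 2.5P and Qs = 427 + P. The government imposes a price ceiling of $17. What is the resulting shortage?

Shortage = 77

Equilibrium price would be P* = 39, so the ceiling at 17 binds.
At P = 17: Qd = 563.5 − 2.5(17) = 521, Qs = 427 + 1(17) = 444.
Shortage = 521 − 444 = 77.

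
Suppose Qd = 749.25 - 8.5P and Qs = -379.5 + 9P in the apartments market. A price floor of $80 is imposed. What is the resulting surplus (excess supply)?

Equilibrium price would be P* = 64.5, so the floor at 80 binds.
At P = 80: Qd = 69.25, Qs = 340.5.
Surplus = 340.5 − 69.25 = 271.25.

Surplus = 271.25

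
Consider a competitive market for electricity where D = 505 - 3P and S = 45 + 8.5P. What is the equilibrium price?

Set D = S: 505 - 3P = 45 + 8.5P.
460 = 11.5P, so P* = 40.
Q* = 505 − 3(40) = 385.

P* = 40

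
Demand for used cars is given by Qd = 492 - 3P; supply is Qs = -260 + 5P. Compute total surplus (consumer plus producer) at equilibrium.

Total surplus = 11760

Equilibrium: 492 - 3P = -260 + 5P gives P* = 94, Q* = 210.
Demand choke price: P = 164; supply starts at P = 52.
CS = ½(164 − 94)(210) = 7350; PS = ½(94 − 52)(210) = 4410.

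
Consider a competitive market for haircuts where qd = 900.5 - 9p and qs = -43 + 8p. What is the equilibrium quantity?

Set qd = qs: 900.5 - 9p = -43 + 8p.
943.5 = 17p, so p* = 55.5.
q* = 900.5 − 9(55.5) = 401.

q* = 401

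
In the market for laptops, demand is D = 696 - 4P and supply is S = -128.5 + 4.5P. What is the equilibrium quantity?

Q* = 308

Set D = S: 696 - 4P = -128.5 + 4.5P.
824.5 = 8.5P, so P* = 97.
Q* = 696 − 4(97) = 308.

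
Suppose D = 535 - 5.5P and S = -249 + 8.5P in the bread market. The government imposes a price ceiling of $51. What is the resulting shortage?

Shortage = 70

Equilibrium price would be P* = 56, so the ceiling at 51 binds.
At P = 51: D = 535 − 5.5(51) = 254.5, S = -249 + 8.5(51) = 184.5.
Shortage = 254.5 − 184.5 = 70.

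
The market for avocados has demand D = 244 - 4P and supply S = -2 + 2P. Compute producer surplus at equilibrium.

Producer surplus = 1600

Equilibrium: 244 - 4P = -2 + 2P gives P* = 41, Q* = 80.
Supply starts at P = 1 (where S = 0).
PS = ½(41 − 1)(80) = 1600.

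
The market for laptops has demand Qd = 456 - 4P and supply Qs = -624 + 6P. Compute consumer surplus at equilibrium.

Consumer surplus = 72

Equilibrium: 456 - 4P = -624 + 6P gives P* = 108, Q* = 24.
Demand choke price (Qd = 0): P = 114.
CS = ½(114 − 108)(24) = 72.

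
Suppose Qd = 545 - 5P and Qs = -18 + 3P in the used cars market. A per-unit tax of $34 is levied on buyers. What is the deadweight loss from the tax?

Pre-tax equilibrium: P* = 70.375, Q* = 193.125.
Tax on buyers shifts demand to Qd = 545 − 5(P + 34) = 375 - 5P.
375 - 5P = -18 + 3P gives seller price Ps = 49.125; buyers pay Pb = 49.125 + 34 = 83.125.
New quantity: Q = 545 − 5(83.125) = 129.375.
DWL = ½ × 34 × (193.125 − 129.375) = 1083.75.

Deadweight loss = 1083.75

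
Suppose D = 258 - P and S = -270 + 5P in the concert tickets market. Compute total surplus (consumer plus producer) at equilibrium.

Equilibrium: 258 - P = -270 + 5P gives P* = 88, Q* = 170.
Demand choke price: P = 258; supply starts at P = 54.
CS = ½(258 − 88)(170) = 14450; PS = ½(88 − 54)(170) = 2890.

Total surplus = 17340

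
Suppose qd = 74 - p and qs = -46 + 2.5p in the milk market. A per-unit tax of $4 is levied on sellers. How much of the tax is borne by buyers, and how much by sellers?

Buyers bear 20/7, sellers bear 8/7

Pre-tax equilibrium: p* = 240/7, q* = 278/7.
Tax on sellers shifts supply to qs = -46 + 2.5(p − 4) = -56 + 2.5p.
74 - p = -56 + 2.5p gives buyer price pb = 260/7; sellers receive ps = 260/7 − 4 = 232/7.
New quantity: q = 74 − 1(260/7) = 258/7.
Buyer burden = 260/7 − 240/7 = 20/7; seller burden = 240/7 − 232/7 = 8/7.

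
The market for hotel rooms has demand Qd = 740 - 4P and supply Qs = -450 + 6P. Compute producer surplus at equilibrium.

Equilibrium: 740 - 4P = -450 + 6P gives P* = 119, Q* = 264.
Supply starts at P = 75 (where Qs = 0).
PS = ½(119 − 75)(264) = 5808.

Producer surplus = 5808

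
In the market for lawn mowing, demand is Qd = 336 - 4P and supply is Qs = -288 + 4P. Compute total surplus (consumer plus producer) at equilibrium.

Equilibrium: 336 - 4P = -288 + 4P gives P* = 78, Q* = 24.
Demand choke price: P = 84; supply starts at P = 72.
CS = ½(84 − 78)(24) = 72; PS = ½(78 − 72)(24) = 72.

Total surplus = 144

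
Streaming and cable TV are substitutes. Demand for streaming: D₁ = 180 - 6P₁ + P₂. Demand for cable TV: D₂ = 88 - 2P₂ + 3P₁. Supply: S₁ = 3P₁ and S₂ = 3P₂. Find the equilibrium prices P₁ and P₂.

P₁ = 494/21, P₂ = 222/7

Market 1: 180 - 6P₁ + P₂ = 3P₁ → 9P₁ - P₂ = 180.
Market 2: 5P₂ - 3P₁ = 88.
Eliminating P₂: 5×(1) + 1×(2) gives 42P₁ = 988, so P₁ = 494/21.
Back-substitute into (2): P₂ = (88 + 3×494/21) / 5 = 222/7.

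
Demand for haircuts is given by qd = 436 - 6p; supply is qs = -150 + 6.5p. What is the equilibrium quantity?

Set qd = qs: 436 - 6p = -150 + 6.5p.
586 = 12.5p, so p* = 46.88.
q* = 436 − 6(46.88) = 154.72.

q* = 154.72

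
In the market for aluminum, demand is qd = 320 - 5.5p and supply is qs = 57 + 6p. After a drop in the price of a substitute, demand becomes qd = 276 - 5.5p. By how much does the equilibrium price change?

Δp = -88/23

Original equilibrium: p* = 526/23, q* = 4467/23.
New equilibrium: 276 - 5.5p = 57 + 6p, so 219 = 11.5p and p' = 438/23; q' = 276 − 5.5(438/23) = 3939/23.
Change in price: 438/23 − 526/23 = -88/23.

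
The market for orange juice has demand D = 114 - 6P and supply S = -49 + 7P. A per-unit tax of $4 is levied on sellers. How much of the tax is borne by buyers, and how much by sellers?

Pre-tax equilibrium: P* = 163/13, Q* = 504/13.
Tax on sellers shifts supply to S = -49 + 7(P − 4) = -77 + 7P.
114 - 6P = -77 + 7P gives buyer price Pb = 191/13; sellers receive Ps = 191/13 − 4 = 139/13.
New quantity: Q = 114 − 6(191/13) = 336/13.
Buyer burden = 191/13 − 163/13 = 28/13; seller burden = 163/13 − 139/13 = 24/13.

Buyers bear 28/13, sellers bear 24/13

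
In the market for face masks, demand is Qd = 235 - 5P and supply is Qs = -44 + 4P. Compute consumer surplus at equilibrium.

Consumer surplus = 640

Equilibrium: 235 - 5P = -44 + 4P gives P* = 31, Q* = 80.
Demand choke price (Qd = 0): P = 47.
CS = ½(47 − 31)(80) = 640.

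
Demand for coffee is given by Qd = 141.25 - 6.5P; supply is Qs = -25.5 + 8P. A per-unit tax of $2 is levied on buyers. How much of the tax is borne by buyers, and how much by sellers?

Pre-tax equilibrium: P* = 11.5, Q* = 66.5.
Tax on buyers shifts demand to Qd = 141.25 − 6.5(P + 2) = 128.25 - 6.5P.
128.25 - 6.5P = -25.5 + 8P gives seller price Ps = 615/58; buyers pay Pb = 615/58 + 2 = 731/58.
New quantity: Q = 141.25 − 6.5(731/58) = 3441/58.
Buyer burden = 731/58 − 11.5 = 32/29; seller burden = 11.5 − 615/58 = 26/29.

Buyers bear 32/29, sellers bear 26/29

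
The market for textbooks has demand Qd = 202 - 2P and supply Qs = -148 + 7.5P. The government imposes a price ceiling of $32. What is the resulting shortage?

Shortage = 46

Equilibrium price would be P* = 700/19, so the ceiling at 32 binds.
At P = 32: Qd = 202 − 2(32) = 138, Qs = -148 + 7.5(32) = 92.
Shortage = 138 − 92 = 46.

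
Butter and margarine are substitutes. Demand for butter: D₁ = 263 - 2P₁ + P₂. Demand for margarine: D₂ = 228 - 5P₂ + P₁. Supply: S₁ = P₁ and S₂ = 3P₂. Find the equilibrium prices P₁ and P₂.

P₁ = 2332/23, P₂ = 947/23

Market 1: 263 - 2P₁ + P₂ = P₁ → 3P₁ - P₂ = 263.
Market 2: 8P₂ - P₁ = 228.
Eliminating P₂: 8×(1) + 1×(2) gives 23P₁ = 2332, so P₁ = 2332/23.
Back-substitute into (2): P₂ = (228 + 1×2332/23) / 8 = 947/23.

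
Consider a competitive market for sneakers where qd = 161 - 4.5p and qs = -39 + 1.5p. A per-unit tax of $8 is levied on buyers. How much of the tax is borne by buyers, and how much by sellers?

Pre-tax equilibrium: p* = 100/3, q* = 11.
Tax on buyers shifts demand to qd = 161 − 4.5(p + 8) = 125 - 4.5p.
125 - 4.5p = -39 + 1.5p gives seller price ps = 82/3; buyers pay pb = 82/3 + 8 = 106/3.
New quantity: q = 161 − 4.5(106/3) = 2.
Buyer burden = 106/3 − 100/3 = 2; seller burden = 100/3 − 82/3 = 6.

Buyers bear $2, sellers bear $6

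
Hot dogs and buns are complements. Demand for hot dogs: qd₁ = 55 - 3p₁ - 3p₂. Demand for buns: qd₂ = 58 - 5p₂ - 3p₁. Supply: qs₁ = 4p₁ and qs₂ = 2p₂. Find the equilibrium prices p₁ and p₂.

p₁ = 5.275, p₂ = 6.025

Market 1: 55 - 3p₁ - 3p₂ = 4p₁ → 7p₁ + 3p₂ = 55.
Market 2: 7p₂ + 3p₁ = 58.
Eliminating p₂: 7×(1) − 3×(2) gives 40p₁ = 211, so p₁ = 5.275.
Back-substitute into (2): p₂ = (58 − 3×5.275) / 7 = 6.025.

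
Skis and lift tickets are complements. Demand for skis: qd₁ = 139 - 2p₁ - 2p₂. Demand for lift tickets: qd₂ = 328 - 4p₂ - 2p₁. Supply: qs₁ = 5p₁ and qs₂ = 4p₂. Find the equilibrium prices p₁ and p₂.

p₁ = 114/13, p₂ = 1009/26

Market 1: 139 - 2p₁ - 2p₂ = 5p₁ → 7p₁ + 2p₂ = 139.
Market 2: 8p₂ + 2p₁ = 328.
Eliminating p₂: 8×(1) − 2×(2) gives 52p₁ = 456, so p₁ = 114/13.
Back-substitute into (2): p₂ = (328 − 2×114/13) / 8 = 1009/26.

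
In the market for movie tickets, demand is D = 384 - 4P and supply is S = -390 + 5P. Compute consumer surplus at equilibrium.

Equilibrium: 384 - 4P = -390 + 5P gives P* = 86, Q* = 40.
Demand choke price (D = 0): P = 96.
CS = ½(96 − 86)(40) = 200.

Consumer surplus = 200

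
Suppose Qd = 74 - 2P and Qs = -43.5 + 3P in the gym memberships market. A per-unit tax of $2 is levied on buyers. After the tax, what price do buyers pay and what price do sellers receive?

Pre-tax equilibrium: P* = 23.5, Q* = 27.
Tax on buyers shifts demand to Qd = 74 − 2(P + 2) = 70 - 2P.
70 - 2P = -43.5 + 3P gives seller price Ps = 22.7; buyers pay Pb = 22.7 + 2 = 24.7.
New quantity: Q = 74 − 2(24.7) = 24.6.

Buyers pay $24.7, sellers receive $22.7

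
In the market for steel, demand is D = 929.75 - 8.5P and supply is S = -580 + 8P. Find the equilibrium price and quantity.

Set D = S: 929.75 - 8.5P = -580 + 8P.
1509.75 = 16.5P, so P* = 91.5.
Q* = 929.75 − 8.5(91.5) = 152.

P* = 91.5, Q* = 152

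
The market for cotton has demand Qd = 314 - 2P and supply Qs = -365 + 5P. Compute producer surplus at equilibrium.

Producer surplus = 1440

Equilibrium: 314 - 2P = -365 + 5P gives P* = 97, Q* = 120.
Supply starts at P = 73 (where Qs = 0).
PS = ½(97 − 73)(120) = 1440.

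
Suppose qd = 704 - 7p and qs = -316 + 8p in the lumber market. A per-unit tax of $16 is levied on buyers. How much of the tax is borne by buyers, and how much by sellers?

Buyers bear 128/15, sellers bear 112/15

Pre-tax equilibrium: p* = 68, q* = 228.
Tax on buyers shifts demand to qd = 704 − 7(p + 16) = 592 - 7p.
592 - 7p = -316 + 8p gives seller price ps = 908/15; buyers pay pb = 908/15 + 16 = 1148/15.
New quantity: q = 704 − 7(1148/15) = 2524/15.
Buyer burden = 1148/15 − 68 = 128/15; seller burden = 68 − 908/15 = 112/15.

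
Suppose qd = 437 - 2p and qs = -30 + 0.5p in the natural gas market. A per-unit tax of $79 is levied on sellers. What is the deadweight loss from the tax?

Deadweight loss = 1248.2

Pre-tax equilibrium: p* = 186.8, q* = 63.4.
Tax on sellers shifts supply to qs = -30 + 0.5(p − 79) = -69.5 + 0.5p.
437 - 2p = -69.5 + 0.5p gives buyer price pb = 202.6; sellers receive ps = 202.6 − 79 = 123.6.
New quantity: q = 437 − 2(202.6) = 31.8.
DWL = ½ × 79 × (63.4 − 31.8) = 1248.2.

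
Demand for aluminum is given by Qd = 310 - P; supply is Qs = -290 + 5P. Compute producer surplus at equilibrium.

Equilibrium: 310 - P = -290 + 5P gives P* = 100, Q* = 210.
Supply starts at P = 58 (where Qs = 0).
PS = ½(100 − 58)(210) = 4410.

Producer surplus = 4410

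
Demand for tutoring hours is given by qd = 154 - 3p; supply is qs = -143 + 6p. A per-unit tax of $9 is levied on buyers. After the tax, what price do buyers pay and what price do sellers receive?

Pre-tax equilibrium: p* = 33, q* = 55.
Tax on buyers shifts demand to qd = 154 − 3(p + 9) = 127 - 3p.
127 - 3p = -143 + 6p gives seller price ps = 30; buyers pay pb = 30 + 9 = 39.
New quantity: q = 154 − 3(39) = 37.

Buyers pay $39, sellers receive $30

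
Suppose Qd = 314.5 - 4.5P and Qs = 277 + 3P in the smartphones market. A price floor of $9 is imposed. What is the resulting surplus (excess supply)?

Equilibrium price would be P* = 5, so the floor at 9 binds.
At P = 9: Qd = 274, Qs = 304.
Surplus = 304 − 274 = 30.

Surplus = 30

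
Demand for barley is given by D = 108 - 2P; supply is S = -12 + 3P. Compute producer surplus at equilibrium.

Equilibrium: 108 - 2P = -12 + 3P gives P* = 24, Q* = 60.
Supply starts at P = 4 (where S = 0).
PS = ½(24 − 4)(60) = 600.

Producer surplus = 600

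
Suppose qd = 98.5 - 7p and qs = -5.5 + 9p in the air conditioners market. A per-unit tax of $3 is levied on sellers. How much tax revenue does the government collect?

Tax revenue = 123.5625

Pre-tax equilibrium: p* = 6.5, q* = 53.
Tax on sellers shifts supply to qs = -5.5 + 9(p − 3) = -32.5 + 9p.
98.5 - 7p = -32.5 + 9p gives buyer price pb = 8.1875; sellers receive ps = 8.1875 − 3 = 5.1875.
New quantity: q = 98.5 − 7(8.1875) = 41.1875.
Revenue = 3 × 41.1875 = 123.5625.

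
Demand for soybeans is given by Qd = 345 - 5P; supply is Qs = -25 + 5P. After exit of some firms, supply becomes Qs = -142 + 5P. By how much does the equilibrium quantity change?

ΔQ = -58.5

Original equilibrium: P* = 37, Q* = 160.
New equilibrium: 345 - 5P = -142 + 5P, so 487 = 10P and P' = 48.7; Q' = 345 − 5(48.7) = 101.5.
Change in quantity: 101.5 − 160 = -58.5.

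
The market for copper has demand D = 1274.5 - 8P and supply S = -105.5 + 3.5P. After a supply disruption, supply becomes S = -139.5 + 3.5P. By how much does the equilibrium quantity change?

Original equilibrium: P* = 120, Q* = 314.5.
New equilibrium: 1274.5 - 8P = -139.5 + 3.5P, so 1414 = 11.5P and P' = 2828/23; Q' = 1274.5 − 8(2828/23) = 13379/46.
Change in quantity: 13379/46 − 314.5 = -544/23.

ΔQ = -544/23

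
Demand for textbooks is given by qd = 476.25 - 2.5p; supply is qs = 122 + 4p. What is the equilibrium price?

Set qd = qs: 476.25 - 2.5p = 122 + 4p.
354.25 = 6.5p, so p* = 54.5.
q* = 476.25 − 2.5(54.5) = 340.

p* = 54.5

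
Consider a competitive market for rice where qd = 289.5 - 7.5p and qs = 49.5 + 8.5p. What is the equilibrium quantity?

Set qd = qs: 289.5 - 7.5p = 49.5 + 8.5p.
240 = 16p, so p* = 15.
q* = 289.5 − 7.5(15) = 177.

q* = 177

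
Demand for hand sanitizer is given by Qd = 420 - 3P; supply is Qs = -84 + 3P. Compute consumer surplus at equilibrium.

Consumer surplus = 4704

Equilibrium: 420 - 3P = -84 + 3P gives P* = 84, Q* = 168.
Demand choke price (Qd = 0): P = 140.
CS = ½(140 − 84)(168) = 4704.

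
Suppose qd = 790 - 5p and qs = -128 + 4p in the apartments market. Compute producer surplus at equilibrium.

Producer surplus = 9800

Equilibrium: 790 - 5p = -128 + 4p gives p* = 102, q* = 280.
Supply starts at p = 32 (where qs = 0).
PS = ½(102 − 32)(280) = 9800.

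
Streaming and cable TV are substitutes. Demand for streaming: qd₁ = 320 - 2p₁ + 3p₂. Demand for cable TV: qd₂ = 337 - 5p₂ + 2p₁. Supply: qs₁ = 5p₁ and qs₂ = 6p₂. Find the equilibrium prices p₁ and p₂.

p₁ = 4531/71, p₂ = 2999/71

Market 1: 320 - 2p₁ + 3p₂ = 5p₁ → 7p₁ - 3p₂ = 320.
Market 2: 11p₂ - 2p₁ = 337.
Eliminating p₂: 11×(1) + 3×(2) gives 71p₁ = 4531, so p₁ = 4531/71.
Back-substitute into (2): p₂ = (337 + 2×4531/71) / 11 = 2999/71.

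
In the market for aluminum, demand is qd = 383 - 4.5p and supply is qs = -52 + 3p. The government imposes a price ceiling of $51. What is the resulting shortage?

Equilibrium price would be p* = 58, so the ceiling at 51 binds.
At p = 51: qd = 383 − 4.5(51) = 153.5, qs = -52 + 3(51) = 101.
Shortage = 153.5 − 101 = 52.5.

Shortage = 52.5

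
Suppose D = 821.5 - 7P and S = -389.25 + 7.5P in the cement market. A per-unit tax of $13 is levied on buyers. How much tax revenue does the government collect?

Pre-tax equilibrium: P* = 83.5, Q* = 237.
Tax on buyers shifts demand to D = 821.5 − 7(P + 13) = 730.5 - 7P.
730.5 - 7P = -389.25 + 7.5P gives seller price Ps = 4479/58; buyers pay Pb = 4479/58 + 13 = 5233/58.
New quantity: Q = 821.5 − 7(5233/58) = 5508/29.
Revenue = 13 × 5508/29 = 71604/29.

Tax revenue = 71604/29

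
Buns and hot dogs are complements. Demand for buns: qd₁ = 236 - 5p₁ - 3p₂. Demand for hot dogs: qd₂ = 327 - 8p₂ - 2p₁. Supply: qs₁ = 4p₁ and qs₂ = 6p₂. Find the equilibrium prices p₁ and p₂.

Market 1: 236 - 5p₁ - 3p₂ = 4p₁ → 9p₁ + 3p₂ = 236.
Market 2: 14p₂ + 2p₁ = 327.
Eliminating p₂: 14×(1) − 3×(2) gives 120p₁ = 2323, so p₁ = 2323/120.
Back-substitute into (2): p₂ = (327 − 2×2323/120) / 14 = 2471/120.

p₁ = 2323/120, p₂ = 2471/120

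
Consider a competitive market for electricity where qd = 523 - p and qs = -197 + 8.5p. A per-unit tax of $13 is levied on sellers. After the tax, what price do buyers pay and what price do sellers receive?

Pre-tax equilibrium: p* = 1440/19, q* = 8497/19.
Tax on sellers shifts supply to qs = -197 + 8.5(p − 13) = -307.5 + 8.5p.
523 - p = -307.5 + 8.5p gives buyer price pb = 1661/19; sellers receive ps = 1661/19 − 13 = 1414/19.
New quantity: q = 523 − 1(1661/19) = 8276/19.

Buyers pay 1661/19, sellers receive 1414/19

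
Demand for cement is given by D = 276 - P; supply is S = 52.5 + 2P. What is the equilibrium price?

Set D = S: 276 - P = 52.5 + 2P.
223.5 = 3P, so P* = 74.5.
Q* = 276 − 1(74.5) = 201.5.

P* = 74.5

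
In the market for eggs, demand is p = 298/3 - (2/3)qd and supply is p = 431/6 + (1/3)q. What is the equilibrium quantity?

Set the two price expressions equal: 298/3 - (2/3)q = 431/6 + (1/3)q.
27.5 = q, so q* = 27.5.
p* = 298/3 − (2/3)(27.5) = 81.

q* = 27.5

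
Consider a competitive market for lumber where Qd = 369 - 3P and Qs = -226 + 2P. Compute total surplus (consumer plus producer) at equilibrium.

Equilibrium: 369 - 3P = -226 + 2P gives P* = 119, Q* = 12.
Demand choke price: P = 123; supply starts at P = 113.
CS = ½(123 − 119)(12) = 24; PS = ½(119 − 113)(12) = 36.

Total surplus = 60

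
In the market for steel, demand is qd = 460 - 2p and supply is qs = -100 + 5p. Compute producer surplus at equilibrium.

Producer surplus = 9000

Equilibrium: 460 - 2p = -100 + 5p gives p* = 80, q* = 300.
Supply starts at p = 20 (where qs = 0).
PS = ½(80 − 20)(300) = 9000.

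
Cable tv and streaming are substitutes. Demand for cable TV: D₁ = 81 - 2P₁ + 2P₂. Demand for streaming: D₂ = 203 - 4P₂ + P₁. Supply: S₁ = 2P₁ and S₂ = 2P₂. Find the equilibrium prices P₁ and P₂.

P₁ = 446/11, P₂ = 893/22

Market 1: 81 - 2P₁ + 2P₂ = 2P₁ → 4P₁ - 2P₂ = 81.
Market 2: 6P₂ - P₁ = 203.
Eliminating P₂: 6×(1) + 2×(2) gives 22P₁ = 892, so P₁ = 446/11.
Back-substitute into (2): P₂ = (203 + 1×446/11) / 6 = 893/22.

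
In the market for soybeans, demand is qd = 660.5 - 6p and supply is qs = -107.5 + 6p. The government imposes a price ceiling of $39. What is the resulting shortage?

Shortage = 300

Equilibrium price would be p* = 64, so the ceiling at 39 binds.
At p = 39: qd = 660.5 − 6(39) = 426.5, qs = -107.5 + 6(39) = 126.5.
Shortage = 426.5 − 126.5 = 300.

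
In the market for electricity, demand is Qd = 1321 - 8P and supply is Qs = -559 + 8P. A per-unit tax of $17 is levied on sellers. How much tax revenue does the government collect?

Pre-tax equilibrium: P* = 117.5, Q* = 381.
Tax on sellers shifts supply to Qs = -559 + 8(P − 17) = -695 + 8P.
1321 - 8P = -695 + 8P gives buyer price Pb = 126; sellers receive Ps = 126 − 17 = 109.
New quantity: Q = 1321 − 8(126) = 313.
Revenue = 17 × 313 = 5321.

Tax revenue = 5321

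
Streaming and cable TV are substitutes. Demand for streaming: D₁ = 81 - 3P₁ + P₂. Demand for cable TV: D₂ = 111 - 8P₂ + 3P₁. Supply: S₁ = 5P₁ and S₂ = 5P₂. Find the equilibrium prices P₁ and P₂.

Market 1: 81 - 3P₁ + P₂ = 5P₁ → 8P₁ - P₂ = 81.
Market 2: 13P₂ - 3P₁ = 111.
Eliminating P₂: 13×(1) + 1×(2) gives 101P₁ = 1164, so P₁ = 1164/101.
Back-substitute into (2): P₂ = (111 + 3×1164/101) / 13 = 1131/101.

P₁ = 1164/101, P₂ = 1131/101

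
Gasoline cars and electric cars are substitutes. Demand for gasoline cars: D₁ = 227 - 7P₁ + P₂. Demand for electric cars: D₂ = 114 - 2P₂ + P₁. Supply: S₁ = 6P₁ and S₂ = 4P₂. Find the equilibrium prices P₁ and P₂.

P₁ = 1476/77, P₂ = 1709/77

Market 1: 227 - 7P₁ + P₂ = 6P₁ → 13P₁ - P₂ = 227.
Market 2: 6P₂ - P₁ = 114.
Eliminating P₂: 6×(1) + 1×(2) gives 77P₁ = 1476, so P₁ = 1476/77.
Back-substitute into (2): P₂ = (114 + 1×1476/77) / 6 = 1709/77.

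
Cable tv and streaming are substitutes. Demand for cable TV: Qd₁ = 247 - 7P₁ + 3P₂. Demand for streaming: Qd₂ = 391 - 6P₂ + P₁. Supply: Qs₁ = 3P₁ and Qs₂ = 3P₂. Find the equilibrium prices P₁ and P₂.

Market 1: 247 - 7P₁ + 3P₂ = 3P₁ → 10P₁ - 3P₂ = 247.
Market 2: 9P₂ - P₁ = 391.
Eliminating P₂: 9×(1) + 3×(2) gives 87P₁ = 3396, so P₁ = 1132/29.
Back-substitute into (2): P₂ = (391 + 1×1132/29) / 9 = 4157/87.

P₁ = 1132/29, P₂ = 4157/87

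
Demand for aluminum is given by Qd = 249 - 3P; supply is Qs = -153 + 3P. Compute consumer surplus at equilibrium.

Consumer surplus = 384

Equilibrium: 249 - 3P = -153 + 3P gives P* = 67, Q* = 48.
Demand choke price (Qd = 0): P = 83.
CS = ½(83 − 67)(48) = 384.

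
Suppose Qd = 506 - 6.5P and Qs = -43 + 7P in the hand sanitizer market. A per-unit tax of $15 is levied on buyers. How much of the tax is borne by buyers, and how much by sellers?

Pre-tax equilibrium: P* = 122/3, Q* = 725/3.
Tax on buyers shifts demand to Qd = 506 − 6.5(P + 15) = 408.5 - 6.5P.
408.5 - 6.5P = -43 + 7P gives seller price Ps = 301/9; buyers pay Pb = 301/9 + 15 = 436/9.
New quantity: Q = 506 − 6.5(436/9) = 1720/9.
Buyer burden = 436/9 − 122/3 = 70/9; seller burden = 122/3 − 301/9 = 65/9.

Buyers bear 70/9, sellers bear 65/9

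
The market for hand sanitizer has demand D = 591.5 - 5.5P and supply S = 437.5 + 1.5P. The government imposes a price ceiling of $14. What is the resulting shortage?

Equilibrium price would be P* = 22, so the ceiling at 14 binds.
At P = 14: D = 591.5 − 5.5(14) = 514.5, S = 437.5 + 1.5(14) = 458.5.
Shortage = 514.5 − 458.5 = 56.

Shortage = 56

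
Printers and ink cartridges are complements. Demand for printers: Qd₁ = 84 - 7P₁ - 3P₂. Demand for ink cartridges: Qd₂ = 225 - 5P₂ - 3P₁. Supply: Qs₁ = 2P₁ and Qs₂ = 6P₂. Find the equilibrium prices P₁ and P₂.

P₁ = 83/30, P₂ = 19.7

Market 1: 84 - 7P₁ - 3P₂ = 2P₁ → 9P₁ + 3P₂ = 84.
Market 2: 11P₂ + 3P₁ = 225.
Eliminating P₂: 11×(1) − 3×(2) gives 90P₁ = 249, so P₁ = 83/30.
Back-substitute into (2): P₂ = (225 − 3×83/30) / 11 = 19.7.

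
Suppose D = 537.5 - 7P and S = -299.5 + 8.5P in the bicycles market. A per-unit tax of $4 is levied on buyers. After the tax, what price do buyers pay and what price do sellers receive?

Pre-tax equilibrium: P* = 54, Q* = 159.5.
Tax on buyers shifts demand to D = 537.5 − 7(P + 4) = 509.5 - 7P.
509.5 - 7P = -299.5 + 8.5P gives seller price Ps = 1618/31; buyers pay Pb = 1618/31 + 4 = 1742/31.
New quantity: Q = 537.5 − 7(1742/31) = 8937/62.

Buyers pay 1742/31, sellers receive 1618/31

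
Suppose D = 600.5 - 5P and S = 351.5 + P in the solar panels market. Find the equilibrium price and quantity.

Set D = S: 600.5 - 5P = 351.5 + P.
249 = 6P, so P* = 41.5.
Q* = 600.5 − 5(41.5) = 393.

P* = 41.5, Q* = 393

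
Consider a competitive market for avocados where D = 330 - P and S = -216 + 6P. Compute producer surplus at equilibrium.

Equilibrium: 330 - P = -216 + 6P gives P* = 78, Q* = 252.
Supply starts at P = 36 (where S = 0).
PS = ½(78 − 36)(252) = 5292.

Producer surplus = 5292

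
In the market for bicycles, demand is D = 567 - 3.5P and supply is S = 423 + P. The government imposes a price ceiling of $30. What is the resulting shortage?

Equilibrium price would be P* = 32, so the ceiling at 30 binds.
At P = 30: D = 567 − 3.5(30) = 462, S = 423 + 1(30) = 453.
Shortage = 462 − 453 = 9.

Shortage = 9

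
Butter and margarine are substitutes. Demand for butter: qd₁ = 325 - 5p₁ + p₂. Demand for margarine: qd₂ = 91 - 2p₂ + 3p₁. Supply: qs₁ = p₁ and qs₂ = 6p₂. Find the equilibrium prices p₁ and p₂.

Market 1: 325 - 5p₁ + p₂ = p₁ → 6p₁ - p₂ = 325.
Market 2: 8p₂ - 3p₁ = 91.
Eliminating p₂: 8×(1) + 1×(2) gives 45p₁ = 2691, so p₁ = 59.8.
Back-substitute into (2): p₂ = (91 + 3×59.8) / 8 = 33.8.

p₁ = 59.8, p₂ = 33.8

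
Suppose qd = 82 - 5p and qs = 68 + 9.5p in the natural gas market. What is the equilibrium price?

Set qd = qs: 82 - 5p = 68 + 9.5p.
14 = 14.5p, so p* = 28/29.
q* = 82 − 5(28/29) = 2238/29.

p* = 28/29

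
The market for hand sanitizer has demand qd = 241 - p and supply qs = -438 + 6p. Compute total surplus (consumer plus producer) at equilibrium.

Equilibrium: 241 - p = -438 + 6p gives p* = 97, q* = 144.
Demand choke price: p = 241; supply starts at p = 73.
CS = ½(241 − 97)(144) = 10368; PS = ½(97 − 73)(144) = 1728.

Total surplus = 12096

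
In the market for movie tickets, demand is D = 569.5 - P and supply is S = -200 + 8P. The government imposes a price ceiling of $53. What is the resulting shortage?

Shortage = 292.5

Equilibrium price would be P* = 85.5, so the ceiling at 53 binds.
At P = 53: D = 569.5 − 1(53) = 516.5, S = -200 + 8(53) = 224.
Shortage = 516.5 − 224 = 292.5.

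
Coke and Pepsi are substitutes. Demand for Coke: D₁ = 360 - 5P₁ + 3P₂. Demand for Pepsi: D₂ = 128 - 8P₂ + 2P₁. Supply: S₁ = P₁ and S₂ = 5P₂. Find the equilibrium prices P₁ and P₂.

Market 1: 360 - 5P₁ + 3P₂ = P₁ → 6P₁ - 3P₂ = 360.
Market 2: 13P₂ - 2P₁ = 128.
Eliminating P₂: 13×(1) + 3×(2) gives 72P₁ = 5064, so P₁ = 211/3.
Back-substitute into (2): P₂ = (128 + 2×211/3) / 13 = 62/3.

P₁ = 211/3, P₂ = 62/3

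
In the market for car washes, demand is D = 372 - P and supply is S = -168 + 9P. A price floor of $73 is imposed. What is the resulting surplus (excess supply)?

Surplus = 190

Equilibrium price would be P* = 54, so the floor at 73 binds.
At P = 73: D = 299, S = 489.
Surplus = 489 − 299 = 190.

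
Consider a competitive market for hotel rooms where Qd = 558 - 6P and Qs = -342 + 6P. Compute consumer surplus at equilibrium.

Equilibrium: 558 - 6P = -342 + 6P gives P* = 75, Q* = 108.
Demand choke price (Qd = 0): P = 93.
CS = ½(93 − 75)(108) = 972.

Consumer surplus = 972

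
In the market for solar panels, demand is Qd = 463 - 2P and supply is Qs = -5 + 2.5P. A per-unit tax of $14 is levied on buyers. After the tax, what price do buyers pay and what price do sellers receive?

Pre-tax equilibrium: P* = 104, Q* = 255.
Tax on buyers shifts demand to Qd = 463 − 2(P + 14) = 435 - 2P.
435 - 2P = -5 + 2.5P gives seller price Ps = 880/9; buyers pay Pb = 880/9 + 14 = 1006/9.
New quantity: Q = 463 − 2(1006/9) = 2155/9.

Buyers pay 1006/9, sellers receive 880/9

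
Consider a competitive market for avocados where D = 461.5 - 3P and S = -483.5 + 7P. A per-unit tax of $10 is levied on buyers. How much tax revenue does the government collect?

Pre-tax equilibrium: P* = 94.5, Q* = 178.
Tax on buyers shifts demand to D = 461.5 − 3(P + 10) = 431.5 - 3P.
431.5 - 3P = -483.5 + 7P gives seller price Ps = 91.5; buyers pay Pb = 91.5 + 10 = 101.5.
New quantity: Q = 461.5 − 3(101.5) = 157.
Revenue = 10 × 157 = 1570.

Tax revenue = 1570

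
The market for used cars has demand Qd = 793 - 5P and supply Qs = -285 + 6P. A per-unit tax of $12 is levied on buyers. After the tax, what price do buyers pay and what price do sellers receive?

Pre-tax equilibrium: P* = 98, Q* = 303.
Tax on buyers shifts demand to Qd = 793 − 5(P + 12) = 733 - 5P.
733 - 5P = -285 + 6P gives seller price Ps = 1018/11; buyers pay Pb = 1018/11 + 12 = 1150/11.
New quantity: Q = 793 − 5(1150/11) = 2973/11.

Buyers pay 1150/11, sellers receive 1018/11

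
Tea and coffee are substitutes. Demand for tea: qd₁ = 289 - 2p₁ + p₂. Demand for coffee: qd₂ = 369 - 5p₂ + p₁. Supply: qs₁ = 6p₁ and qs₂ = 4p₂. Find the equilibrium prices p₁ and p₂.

Market 1: 289 - 2p₁ + p₂ = 6p₁ → 8p₁ - p₂ = 289.
Market 2: 9p₂ - p₁ = 369.
Eliminating p₂: 9×(1) + 1×(2) gives 71p₁ = 2970, so p₁ = 2970/71.
Back-substitute into (2): p₂ = (369 + 1×2970/71) / 9 = 3241/71.

p₁ = 2970/71, p₂ = 3241/71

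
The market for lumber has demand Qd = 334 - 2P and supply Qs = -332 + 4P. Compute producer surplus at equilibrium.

Producer surplus = 1568

Equilibrium: 334 - 2P = -332 + 4P gives P* = 111, Q* = 112.
Supply starts at P = 83 (where Qs = 0).
PS = ½(111 − 83)(112) = 1568.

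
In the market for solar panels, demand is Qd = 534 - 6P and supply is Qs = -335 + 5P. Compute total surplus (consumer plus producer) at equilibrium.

Equilibrium: 534 - 6P = -335 + 5P gives P* = 79, Q* = 60.
Demand choke price: P = 89; supply starts at P = 67.
CS = ½(89 − 79)(60) = 300; PS = ½(79 − 67)(60) = 360.

Total surplus = 660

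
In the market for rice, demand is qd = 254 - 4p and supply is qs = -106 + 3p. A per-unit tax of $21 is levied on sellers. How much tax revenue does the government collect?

Tax revenue = 258

Pre-tax equilibrium: p* = 360/7, q* = 338/7.
Tax on sellers shifts supply to qs = -106 + 3(p − 21) = -169 + 3p.
254 - 4p = -169 + 3p gives buyer price pb = 423/7; sellers receive ps = 423/7 − 21 = 276/7.
New quantity: q = 254 − 4(423/7) = 86/7.
Revenue = 21 × 86/7 = 258.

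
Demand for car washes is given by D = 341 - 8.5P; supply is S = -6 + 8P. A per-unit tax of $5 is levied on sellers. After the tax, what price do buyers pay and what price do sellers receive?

Buyers pay 258/11, sellers receive 203/11

Pre-tax equilibrium: P* = 694/33, Q* = 5354/33.
Tax on sellers shifts supply to S = -6 + 8(P − 5) = -46 + 8P.
341 - 8.5P = -46 + 8P gives buyer price Pb = 258/11; sellers receive Ps = 258/11 − 5 = 203/11.
New quantity: Q = 341 − 8.5(258/11) = 1558/11.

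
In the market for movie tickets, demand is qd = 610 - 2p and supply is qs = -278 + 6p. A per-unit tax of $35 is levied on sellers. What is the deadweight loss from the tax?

Deadweight loss = 918.75

Pre-tax equilibrium: p* = 111, q* = 388.
Tax on sellers shifts supply to qs = -278 + 6(p − 35) = -488 + 6p.
610 - 2p = -488 + 6p gives buyer price pb = 137.25; sellers receive ps = 137.25 − 35 = 102.25.
New quantity: q = 610 − 2(137.25) = 335.5.
DWL = ½ × 35 × (388 − 335.5) = 918.75.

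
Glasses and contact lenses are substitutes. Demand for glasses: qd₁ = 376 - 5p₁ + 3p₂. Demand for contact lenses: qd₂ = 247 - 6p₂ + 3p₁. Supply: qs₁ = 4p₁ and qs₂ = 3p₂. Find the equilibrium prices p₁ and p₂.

Market 1: 376 - 5p₁ + 3p₂ = 4p₁ → 9p₁ - 3p₂ = 376.
Market 2: 9p₂ - 3p₁ = 247.
Eliminating p₂: 9×(1) + 3×(2) gives 72p₁ = 4125, so p₁ = 1375/24.
Back-substitute into (2): p₂ = (247 + 3×1375/24) / 9 = 1117/24.

p₁ = 1375/24, p₂ = 1117/24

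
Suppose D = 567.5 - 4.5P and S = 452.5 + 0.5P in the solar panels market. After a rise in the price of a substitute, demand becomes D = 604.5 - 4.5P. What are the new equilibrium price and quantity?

P' = 30.4, Q' = 467.7

Original equilibrium: P* = 23, Q* = 464.
New equilibrium: 604.5 - 4.5P = 452.5 + 0.5P, so 152 = 5P and P' = 30.4; Q' = 604.5 − 4.5(30.4) = 467.7.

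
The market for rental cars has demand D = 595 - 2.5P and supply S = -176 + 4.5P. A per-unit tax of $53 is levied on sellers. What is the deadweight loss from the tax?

Deadweight loss = 126405/56

Pre-tax equilibrium: P* = 771/7, Q* = 4475/14.
Tax on sellers shifts supply to S = -176 + 4.5(P − 53) = -414.5 + 4.5P.
595 - 2.5P = -414.5 + 4.5P gives buyer price Pb = 2019/14; sellers receive Ps = 2019/14 − 53 = 1277/14.
New quantity: Q = 595 − 2.5(2019/14) = 6565/28.
DWL = ½ × 53 × (4475/14 − 6565/28) = 126405/56.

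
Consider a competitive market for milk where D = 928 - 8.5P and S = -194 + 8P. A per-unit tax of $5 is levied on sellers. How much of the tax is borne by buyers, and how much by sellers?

Buyers bear 80/33, sellers bear 85/33

Pre-tax equilibrium: P* = 68, Q* = 350.
Tax on sellers shifts supply to S = -194 + 8(P − 5) = -234 + 8P.
928 - 8.5P = -234 + 8P gives buyer price Pb = 2324/33; sellers receive Ps = 2324/33 − 5 = 2159/33.
New quantity: Q = 928 − 8.5(2324/33) = 10870/33.
Buyer burden = 2324/33 − 68 = 80/33; seller burden = 68 − 2159/33 = 85/33.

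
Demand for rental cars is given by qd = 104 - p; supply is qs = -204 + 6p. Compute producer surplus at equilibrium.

Equilibrium: 104 - p = -204 + 6p gives p* = 44, q* = 60.
Supply starts at p = 34 (where qs = 0).
PS = ½(44 − 34)(60) = 300.

Producer surplus = 300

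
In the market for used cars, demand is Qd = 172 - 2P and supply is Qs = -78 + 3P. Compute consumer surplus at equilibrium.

Equilibrium: 172 - 2P = -78 + 3P gives P* = 50, Q* = 72.
Demand choke price (Qd = 0): P = 86.
CS = ½(86 − 50)(72) = 1296.

Consumer surplus = 1296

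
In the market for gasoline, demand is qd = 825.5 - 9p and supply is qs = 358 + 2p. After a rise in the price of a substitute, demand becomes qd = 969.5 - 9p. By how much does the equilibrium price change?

Δp = 144/11

Original equilibrium: p* = 42.5, q* = 443.
New equilibrium: 969.5 - 9p = 358 + 2p, so 611.5 = 11p and p' = 1223/22; q' = 969.5 − 9(1223/22) = 5161/11.
Change in price: 1223/22 − 42.5 = 144/11.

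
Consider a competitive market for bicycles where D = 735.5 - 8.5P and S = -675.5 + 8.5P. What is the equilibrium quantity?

Q* = 30

Set D = S: 735.5 - 8.5P = -675.5 + 8.5P.
1411 = 17P, so P* = 83.
Q* = 735.5 − 8.5(83) = 30.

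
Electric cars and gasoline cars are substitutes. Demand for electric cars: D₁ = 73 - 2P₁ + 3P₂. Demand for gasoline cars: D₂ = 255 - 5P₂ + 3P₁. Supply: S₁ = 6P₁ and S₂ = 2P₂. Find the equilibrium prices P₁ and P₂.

Market 1: 73 - 2P₁ + 3P₂ = 6P₁ → 8P₁ - 3P₂ = 73.
Market 2: 7P₂ - 3P₁ = 255.
Eliminating P₂: 7×(1) + 3×(2) gives 47P₁ = 1276, so P₁ = 1276/47.
Back-substitute into (2): P₂ = (255 + 3×1276/47) / 7 = 2259/47.

P₁ = 1276/47, P₂ = 2259/47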